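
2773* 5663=15703499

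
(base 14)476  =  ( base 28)13k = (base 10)888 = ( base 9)1186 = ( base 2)1101111000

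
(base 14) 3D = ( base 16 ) 37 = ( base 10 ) 55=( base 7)106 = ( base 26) 23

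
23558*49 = 1154342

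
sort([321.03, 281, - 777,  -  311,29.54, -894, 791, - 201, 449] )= [ - 894, - 777, - 311, - 201,29.54,281,321.03,449,791 ] 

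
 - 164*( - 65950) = 10815800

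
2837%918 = 83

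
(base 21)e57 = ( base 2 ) 1100010001110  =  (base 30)6TG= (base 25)A1B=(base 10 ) 6286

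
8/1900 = 2/475 = 0.00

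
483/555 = 161/185=0.87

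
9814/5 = 9814/5=1962.80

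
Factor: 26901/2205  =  5^( - 1)*61^1= 61/5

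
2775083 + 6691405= 9466488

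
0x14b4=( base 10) 5300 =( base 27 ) 778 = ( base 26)7lm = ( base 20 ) D50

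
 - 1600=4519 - 6119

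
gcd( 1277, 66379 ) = 1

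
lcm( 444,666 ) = 1332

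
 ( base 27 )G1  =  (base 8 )661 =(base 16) 1b1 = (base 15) 1DD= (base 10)433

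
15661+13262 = 28923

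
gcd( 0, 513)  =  513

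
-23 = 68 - 91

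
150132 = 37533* 4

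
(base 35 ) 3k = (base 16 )7d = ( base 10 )125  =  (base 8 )175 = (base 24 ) 55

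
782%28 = 26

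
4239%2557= 1682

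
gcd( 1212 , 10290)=6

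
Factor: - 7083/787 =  - 3^2 = -9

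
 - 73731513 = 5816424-79547937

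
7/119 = 1/17 = 0.06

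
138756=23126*6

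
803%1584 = 803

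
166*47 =7802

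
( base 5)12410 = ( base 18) 308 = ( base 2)1111010100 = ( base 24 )1GK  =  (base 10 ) 980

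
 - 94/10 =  - 10+3/5 = - 9.40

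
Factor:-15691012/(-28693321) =2^2*31^( - 1 )*571^( - 1)*1621^( - 1)  *3922753^1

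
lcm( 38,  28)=532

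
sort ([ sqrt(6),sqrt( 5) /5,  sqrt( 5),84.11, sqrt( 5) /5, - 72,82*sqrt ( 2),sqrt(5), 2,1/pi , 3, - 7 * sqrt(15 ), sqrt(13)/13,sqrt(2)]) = [-72, - 7*sqrt (15),sqrt(13)/13,1/pi,sqrt(5 )/5, sqrt(5)/5 , sqrt(2),2,sqrt(5), sqrt(5 ),sqrt( 6 ),3 , 84.11,82*sqrt( 2) ] 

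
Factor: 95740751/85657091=13^ ( - 1)*233^(-1)* 743^1*28279^(-1 )*128857^1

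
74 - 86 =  - 12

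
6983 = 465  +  6518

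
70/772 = 35/386 = 0.09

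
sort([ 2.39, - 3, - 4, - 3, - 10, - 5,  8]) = [ - 10, - 5, - 4 , - 3, - 3, 2.39,8 ] 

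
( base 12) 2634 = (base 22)904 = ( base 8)10410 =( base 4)1010020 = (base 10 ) 4360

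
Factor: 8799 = 3^1*7^1*419^1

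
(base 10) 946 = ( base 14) 4b8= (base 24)1FA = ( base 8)1662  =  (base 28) 15m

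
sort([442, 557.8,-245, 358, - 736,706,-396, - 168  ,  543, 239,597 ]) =[-736,- 396, - 245, - 168,239,358,442, 543, 557.8, 597,  706]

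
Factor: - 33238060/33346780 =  - 1661903/1667339  =  - 17^1*23^(-1 )* 29^1*3371^1*72493^( - 1)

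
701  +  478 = 1179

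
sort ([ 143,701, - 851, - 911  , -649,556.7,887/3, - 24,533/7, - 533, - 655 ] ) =[ - 911 ,-851, - 655, -649, - 533, - 24, 533/7, 143, 887/3,556.7 , 701]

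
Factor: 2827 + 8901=2^4 * 733^1 = 11728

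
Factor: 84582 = 2^1 * 3^2*37^1 * 127^1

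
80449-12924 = 67525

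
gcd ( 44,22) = 22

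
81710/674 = 40855/337 = 121.23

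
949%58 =21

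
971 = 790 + 181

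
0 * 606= 0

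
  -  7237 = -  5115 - 2122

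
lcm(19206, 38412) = 38412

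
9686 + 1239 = 10925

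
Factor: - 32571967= - 32571967^1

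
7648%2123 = 1279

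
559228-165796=393432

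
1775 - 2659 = -884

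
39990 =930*43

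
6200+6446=12646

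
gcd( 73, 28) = 1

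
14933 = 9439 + 5494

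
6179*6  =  37074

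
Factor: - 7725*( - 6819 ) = 52676775 = 3^2*5^2 * 103^1 * 2273^1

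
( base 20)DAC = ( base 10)5412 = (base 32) 594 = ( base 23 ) a57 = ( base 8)12444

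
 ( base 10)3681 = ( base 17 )cc9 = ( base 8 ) 7141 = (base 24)699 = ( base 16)E61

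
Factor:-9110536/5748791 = - 2^3*229^1*991^(-1)* 4973^1*5801^(-1)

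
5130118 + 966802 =6096920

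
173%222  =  173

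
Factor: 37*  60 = 2^2*3^1*5^1*37^1 = 2220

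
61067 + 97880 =158947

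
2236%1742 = 494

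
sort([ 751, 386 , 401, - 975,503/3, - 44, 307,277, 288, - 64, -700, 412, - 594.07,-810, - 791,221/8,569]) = [-975 , - 810, - 791, - 700,-594.07, - 64, - 44,  221/8,503/3,277,288 , 307,386,  401, 412,569, 751 ]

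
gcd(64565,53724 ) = 37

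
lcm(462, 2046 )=14322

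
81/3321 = 1/41 = 0.02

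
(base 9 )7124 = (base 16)1456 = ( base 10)5206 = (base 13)24a6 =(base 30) 5ng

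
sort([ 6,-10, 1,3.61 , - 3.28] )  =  [ - 10,-3.28, 1, 3.61,6 ] 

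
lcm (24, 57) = 456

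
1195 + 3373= 4568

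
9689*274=2654786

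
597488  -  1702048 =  - 1104560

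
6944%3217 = 510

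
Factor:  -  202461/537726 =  - 311/826 = -2^( - 1 )*7^( - 1)*59^( - 1)*311^1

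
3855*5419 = 20890245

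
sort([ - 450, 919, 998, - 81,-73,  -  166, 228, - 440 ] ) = [ - 450, - 440, - 166, - 81,-73 , 228, 919, 998 ] 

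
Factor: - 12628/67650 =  - 14/75 = - 2^1*3^( - 1) * 5^(-2 )* 7^1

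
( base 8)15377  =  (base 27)9cq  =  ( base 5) 210121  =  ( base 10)6911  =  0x1AFF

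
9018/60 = 1503/10 = 150.30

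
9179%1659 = 884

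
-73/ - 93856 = 73/93856 = 0.00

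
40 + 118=158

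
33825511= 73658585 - 39833074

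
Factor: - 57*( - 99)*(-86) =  - 485298 = - 2^1 *3^3*11^1*19^1*43^1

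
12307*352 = 4332064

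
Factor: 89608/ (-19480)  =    -  23/5 =- 5^( - 1) * 23^1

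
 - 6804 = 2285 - 9089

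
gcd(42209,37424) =1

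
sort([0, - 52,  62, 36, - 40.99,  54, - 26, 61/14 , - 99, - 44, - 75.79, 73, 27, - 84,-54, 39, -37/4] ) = [ - 99, - 84, - 75.79, - 54, - 52,  -  44, - 40.99, - 26, - 37/4, 0, 61/14 , 27,36, 39, 54, 62,73] 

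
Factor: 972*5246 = 2^3*3^5*43^1*61^1 = 5099112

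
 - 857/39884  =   - 857/39884 = - 0.02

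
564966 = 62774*9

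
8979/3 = 2993 = 2993.00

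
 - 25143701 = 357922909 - 383066610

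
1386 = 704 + 682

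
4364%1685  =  994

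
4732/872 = 1183/218 = 5.43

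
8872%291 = 142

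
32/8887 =32/8887 = 0.00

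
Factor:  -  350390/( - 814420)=37/86=2^(- 1 )*37^1 * 43^( - 1)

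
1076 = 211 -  - 865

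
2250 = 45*50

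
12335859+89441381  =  101777240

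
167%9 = 5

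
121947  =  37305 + 84642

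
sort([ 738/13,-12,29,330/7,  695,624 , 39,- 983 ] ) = [ - 983, - 12,29,39,330/7, 738/13,624,  695]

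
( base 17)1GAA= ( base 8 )22765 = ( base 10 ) 9717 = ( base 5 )302332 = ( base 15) 2D2C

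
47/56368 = 47/56368 = 0.00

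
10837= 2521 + 8316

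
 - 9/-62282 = 9/62282 = 0.00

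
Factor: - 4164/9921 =  -  1388/3307 = - 2^2*347^1*3307^( - 1)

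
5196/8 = 649 + 1/2 =649.50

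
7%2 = 1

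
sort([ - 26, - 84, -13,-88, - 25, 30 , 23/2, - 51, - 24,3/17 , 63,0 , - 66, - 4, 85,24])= [-88, - 84, - 66, - 51 , - 26 ,-25, - 24,  -  13, - 4, 0,3/17,23/2, 24, 30, 63, 85]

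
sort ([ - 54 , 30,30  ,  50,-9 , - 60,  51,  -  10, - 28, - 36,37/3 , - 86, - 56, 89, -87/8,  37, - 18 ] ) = [ - 86 , - 60, - 56, - 54, -36 , - 28,  -  18, - 87/8, - 10, - 9,  37/3 , 30,  30,37 , 50, 51,89] 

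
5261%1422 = 995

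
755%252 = 251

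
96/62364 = 8/5197 = 0.00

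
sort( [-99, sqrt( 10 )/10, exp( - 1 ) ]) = [ - 99,sqrt( 10 ) /10,exp( - 1) ] 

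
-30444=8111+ - 38555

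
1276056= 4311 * 296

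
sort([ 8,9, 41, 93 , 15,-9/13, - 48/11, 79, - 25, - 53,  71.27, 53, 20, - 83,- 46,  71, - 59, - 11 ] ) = [ - 83, - 59, - 53, - 46, - 25,-11, - 48/11,-9/13, 8, 9, 15,20, 41, 53, 71, 71.27, 79, 93] 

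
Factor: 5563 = 5563^1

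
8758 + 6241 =14999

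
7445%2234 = 743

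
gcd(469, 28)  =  7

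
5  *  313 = 1565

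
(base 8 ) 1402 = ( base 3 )1001112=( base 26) 13g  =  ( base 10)770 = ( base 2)1100000010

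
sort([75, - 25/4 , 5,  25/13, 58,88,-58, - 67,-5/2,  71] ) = [-67, - 58, - 25/4 ,-5/2,25/13, 5, 58, 71,75, 88]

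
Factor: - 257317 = -19^1* 29^1 * 467^1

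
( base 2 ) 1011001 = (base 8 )131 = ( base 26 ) 3b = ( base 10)89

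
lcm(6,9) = 18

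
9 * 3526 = 31734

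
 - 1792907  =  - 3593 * 499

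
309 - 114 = 195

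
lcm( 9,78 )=234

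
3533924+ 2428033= 5961957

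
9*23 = 207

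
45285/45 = 1006 +1/3 =1006.33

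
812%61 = 19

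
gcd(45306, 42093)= 27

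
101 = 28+73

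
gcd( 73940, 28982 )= 2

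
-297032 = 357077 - 654109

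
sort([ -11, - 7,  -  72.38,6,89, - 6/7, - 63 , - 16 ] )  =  [-72.38,  -  63, - 16, - 11, - 7,  -  6/7,6,89 ] 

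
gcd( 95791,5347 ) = 1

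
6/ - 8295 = -1 + 2763/2765=- 0.00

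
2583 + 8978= 11561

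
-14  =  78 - 92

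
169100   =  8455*20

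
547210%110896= 103626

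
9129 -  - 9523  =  18652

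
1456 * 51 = 74256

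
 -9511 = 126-9637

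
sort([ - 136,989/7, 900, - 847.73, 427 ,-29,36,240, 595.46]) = [-847.73,-136,-29,36,989/7,240 , 427,  595.46,900] 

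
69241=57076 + 12165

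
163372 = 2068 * 79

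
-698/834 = -1  +  68/417 = - 0.84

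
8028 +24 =8052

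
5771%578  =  569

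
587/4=587/4 = 146.75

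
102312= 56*1827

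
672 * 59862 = 40227264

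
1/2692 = 1/2692= 0.00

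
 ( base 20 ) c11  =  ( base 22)9L3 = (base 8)11325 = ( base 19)D6E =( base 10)4821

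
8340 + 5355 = 13695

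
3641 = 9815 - 6174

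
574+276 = 850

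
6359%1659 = 1382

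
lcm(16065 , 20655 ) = 144585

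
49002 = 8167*6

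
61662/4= 15415 + 1/2 = 15415.50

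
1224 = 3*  408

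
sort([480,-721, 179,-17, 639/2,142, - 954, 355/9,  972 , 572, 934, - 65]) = [ - 954, - 721,  -  65, - 17, 355/9, 142,179, 639/2,480 , 572, 934,972 ]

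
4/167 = 4/167 = 0.02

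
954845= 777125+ 177720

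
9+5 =14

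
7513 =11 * 683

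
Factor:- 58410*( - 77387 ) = 2^1*3^2*5^1*11^1 * 19^1 * 59^1*4073^1   =  4520174670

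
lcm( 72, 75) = 1800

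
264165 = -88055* ( - 3 ) 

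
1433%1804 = 1433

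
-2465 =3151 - 5616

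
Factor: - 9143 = -41^1 * 223^1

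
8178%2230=1488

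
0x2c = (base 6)112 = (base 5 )134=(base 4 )230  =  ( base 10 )44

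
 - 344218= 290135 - 634353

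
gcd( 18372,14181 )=3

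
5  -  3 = 2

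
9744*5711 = 55647984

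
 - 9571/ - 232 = 9571/232 = 41.25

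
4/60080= 1/15020 = 0.00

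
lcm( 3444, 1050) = 86100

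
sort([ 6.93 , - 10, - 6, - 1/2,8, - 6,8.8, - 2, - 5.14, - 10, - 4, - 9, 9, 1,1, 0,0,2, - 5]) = [ - 10, - 10, - 9, - 6, - 6, - 5.14, - 5, - 4, - 2, - 1/2, 0,0, 1,1,2 , 6.93, 8, 8.8, 9 ]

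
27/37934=27/37934=0.00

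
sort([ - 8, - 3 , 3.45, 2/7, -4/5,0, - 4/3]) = [ - 8,-3, - 4/3  , - 4/5, 0, 2/7,3.45]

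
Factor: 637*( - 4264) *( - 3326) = 9033974768 = 2^4*7^2 * 13^2*41^1*1663^1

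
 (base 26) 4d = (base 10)117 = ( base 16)75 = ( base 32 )3L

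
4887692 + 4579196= 9466888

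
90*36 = 3240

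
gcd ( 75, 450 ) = 75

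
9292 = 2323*4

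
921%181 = 16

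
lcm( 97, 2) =194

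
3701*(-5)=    - 18505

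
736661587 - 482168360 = 254493227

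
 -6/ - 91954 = 3/45977 = 0.00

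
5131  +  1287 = 6418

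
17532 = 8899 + 8633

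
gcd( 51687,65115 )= 9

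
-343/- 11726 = 343/11726= 0.03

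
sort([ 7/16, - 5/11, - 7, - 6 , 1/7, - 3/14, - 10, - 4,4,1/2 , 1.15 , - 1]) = [ - 10 , - 7, - 6, - 4,  -  1, - 5/11 ,-3/14,1/7,7/16, 1/2,1.15,  4]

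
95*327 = 31065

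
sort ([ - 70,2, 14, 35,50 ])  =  [ - 70,2 , 14, 35,50 ] 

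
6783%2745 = 1293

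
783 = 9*87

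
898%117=79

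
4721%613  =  430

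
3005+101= 3106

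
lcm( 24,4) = 24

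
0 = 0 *3862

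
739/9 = 82+1/9  =  82.11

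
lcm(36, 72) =72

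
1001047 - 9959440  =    -  8958393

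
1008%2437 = 1008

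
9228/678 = 1538/113= 13.61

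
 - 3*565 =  - 1695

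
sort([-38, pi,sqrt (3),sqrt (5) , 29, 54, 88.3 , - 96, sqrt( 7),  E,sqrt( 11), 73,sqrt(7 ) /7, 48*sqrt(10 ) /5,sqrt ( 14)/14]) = [ - 96, - 38, sqrt( 14 )/14, sqrt( 7 )/7, sqrt( 3 ),sqrt(5), sqrt( 7 ), E , pi, sqrt( 11 ), 29, 48*sqrt ( 10 ) /5, 54, 73, 88.3 ]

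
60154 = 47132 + 13022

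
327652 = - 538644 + 866296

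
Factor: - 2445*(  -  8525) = 20843625 = 3^1*5^3*11^1*31^1*163^1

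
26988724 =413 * 65348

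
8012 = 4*2003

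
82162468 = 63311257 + 18851211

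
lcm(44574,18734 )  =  1292646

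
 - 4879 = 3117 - 7996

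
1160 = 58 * 20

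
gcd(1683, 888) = 3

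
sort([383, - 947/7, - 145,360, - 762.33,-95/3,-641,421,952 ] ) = [ - 762.33 , -641, - 145, - 947/7, - 95/3, 360,383,421,952 ]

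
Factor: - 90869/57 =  - 3^(-1 )*19^(-1)*89^1 * 1021^1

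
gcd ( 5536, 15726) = 2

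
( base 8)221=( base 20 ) 75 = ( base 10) 145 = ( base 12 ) 101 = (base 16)91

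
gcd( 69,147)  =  3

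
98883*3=296649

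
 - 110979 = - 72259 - 38720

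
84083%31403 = 21277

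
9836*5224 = 51383264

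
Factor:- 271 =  - 271^1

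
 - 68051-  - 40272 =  -27779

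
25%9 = 7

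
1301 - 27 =1274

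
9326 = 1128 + 8198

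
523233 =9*58137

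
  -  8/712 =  - 1/89 = - 0.01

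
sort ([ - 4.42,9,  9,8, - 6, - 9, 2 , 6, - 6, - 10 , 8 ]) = [ - 10, - 9, - 6, - 6, - 4.42,  2,6,8, 8, 9,9]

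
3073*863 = 2651999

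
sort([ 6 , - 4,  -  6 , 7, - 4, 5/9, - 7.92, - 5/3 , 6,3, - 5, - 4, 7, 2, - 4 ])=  [ - 7.92, - 6, - 5, - 4 , - 4, - 4, - 4, - 5/3, 5/9 , 2,3,  6,6 , 7 , 7]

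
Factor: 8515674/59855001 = 2^1*3^1*17^2*241^ (- 1)*1637^1*82787^ ( - 1 ) = 2838558/19951667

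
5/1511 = 5/1511  =  0.00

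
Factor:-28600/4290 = -2^2*3^( - 1)*5^1 = -20/3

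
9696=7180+2516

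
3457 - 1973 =1484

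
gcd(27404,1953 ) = 31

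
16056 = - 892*( - 18 )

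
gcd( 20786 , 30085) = 547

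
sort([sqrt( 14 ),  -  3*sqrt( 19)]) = [ - 3*sqrt(19 ),sqrt ( 14 )] 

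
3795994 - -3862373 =7658367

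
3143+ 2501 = 5644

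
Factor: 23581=23581^1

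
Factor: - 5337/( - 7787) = 3^2*13^( - 1) * 593^1*599^( - 1)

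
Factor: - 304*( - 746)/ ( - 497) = -2^5*7^( - 1 )*19^1*71^ ( - 1)*373^1 = - 226784/497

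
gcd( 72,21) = 3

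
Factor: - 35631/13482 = -37/14 = -2^(-1)*  7^( - 1 )*37^1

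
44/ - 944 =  - 11/236= - 0.05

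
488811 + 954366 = 1443177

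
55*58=3190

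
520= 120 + 400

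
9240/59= 9240/59 = 156.61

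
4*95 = 380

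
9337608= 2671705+6665903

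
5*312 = 1560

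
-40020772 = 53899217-93919989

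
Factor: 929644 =2^2*232411^1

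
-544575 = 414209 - 958784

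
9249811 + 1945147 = 11194958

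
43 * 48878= 2101754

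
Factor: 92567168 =2^7 * 723181^1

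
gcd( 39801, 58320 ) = 3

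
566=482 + 84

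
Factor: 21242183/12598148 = 2^(  -  2) * 59^1*360037^1*3149537^( - 1 )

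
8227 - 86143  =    -  77916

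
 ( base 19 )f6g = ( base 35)4IF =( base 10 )5545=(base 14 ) 2041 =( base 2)1010110101001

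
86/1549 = 86/1549 = 0.06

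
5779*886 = 5120194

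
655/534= 655/534= 1.23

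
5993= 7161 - 1168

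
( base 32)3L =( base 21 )5c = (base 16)75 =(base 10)117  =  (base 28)45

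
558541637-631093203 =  - 72551566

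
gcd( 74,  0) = 74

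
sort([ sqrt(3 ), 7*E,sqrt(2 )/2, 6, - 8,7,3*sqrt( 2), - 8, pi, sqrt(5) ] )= [ - 8, - 8, sqrt( 2 ) /2,sqrt(3 ),sqrt(5),pi,3*sqrt(2 ),6 , 7,7*E ]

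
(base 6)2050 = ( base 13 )297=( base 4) 13032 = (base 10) 462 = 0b111001110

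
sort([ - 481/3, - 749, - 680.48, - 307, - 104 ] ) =[ - 749 , - 680.48, - 307 ,-481/3, - 104 ] 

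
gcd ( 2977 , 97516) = 1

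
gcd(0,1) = 1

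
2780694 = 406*6849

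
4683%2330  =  23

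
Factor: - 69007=-151^1*457^1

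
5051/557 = 9 + 38/557 =9.07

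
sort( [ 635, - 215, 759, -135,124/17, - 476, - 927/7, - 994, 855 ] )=[ - 994 , - 476, - 215, - 135,-927/7, 124/17,635, 759,  855] 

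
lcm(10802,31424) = 345664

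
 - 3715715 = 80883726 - 84599441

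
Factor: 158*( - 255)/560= -4029/56=- 2^( - 3 )*3^1*7^( - 1 )*17^1*79^1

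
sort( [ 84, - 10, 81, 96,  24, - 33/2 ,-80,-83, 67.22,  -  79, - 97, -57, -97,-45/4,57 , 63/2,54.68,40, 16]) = [ -97,  -  97,- 83,-80,-79,-57, - 33/2, - 45/4, - 10, 16,  24, 63/2, 40, 54.68 , 57, 67.22,81 , 84, 96]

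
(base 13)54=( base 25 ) 2j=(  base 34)21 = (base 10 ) 69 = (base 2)1000101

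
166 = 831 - 665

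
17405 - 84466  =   - 67061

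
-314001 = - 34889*9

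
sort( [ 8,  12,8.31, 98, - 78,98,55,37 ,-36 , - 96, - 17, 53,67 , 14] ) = [ - 96, - 78,-36,-17, 8,8.31,12,14,37,53, 55,67, 98, 98 ]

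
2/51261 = 2/51261=0.00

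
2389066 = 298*8017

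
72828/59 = 72828/59 = 1234.37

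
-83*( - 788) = 65404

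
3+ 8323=8326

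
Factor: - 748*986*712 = - 525119936 = - 2^6*11^1*17^2*29^1 * 89^1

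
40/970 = 4/97 = 0.04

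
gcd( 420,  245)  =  35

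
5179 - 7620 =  - 2441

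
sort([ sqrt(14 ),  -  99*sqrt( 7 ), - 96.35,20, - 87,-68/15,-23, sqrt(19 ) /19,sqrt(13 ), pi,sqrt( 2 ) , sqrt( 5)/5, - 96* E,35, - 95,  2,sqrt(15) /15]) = [ - 99 * sqrt (7),  -  96 * E , - 96.35,  -  95,-87,-23,  -  68/15,sqrt(19)/19, sqrt(15) /15,sqrt( 5) /5,sqrt(2 ),2 , pi, sqrt (13 ),sqrt( 14), 20, 35]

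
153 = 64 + 89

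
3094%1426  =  242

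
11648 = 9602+2046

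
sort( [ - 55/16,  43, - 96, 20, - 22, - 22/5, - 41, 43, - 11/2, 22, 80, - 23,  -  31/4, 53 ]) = [ - 96, - 41 ,  -  23,-22  , - 31/4, - 11/2,- 22/5 , - 55/16 , 20, 22, 43, 43,  53, 80 ] 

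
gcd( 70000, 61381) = 1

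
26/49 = 26/49 = 0.53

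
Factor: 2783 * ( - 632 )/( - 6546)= 2^2 * 3^( - 1)*11^2*23^1 * 79^1 * 1091^( - 1) =879428/3273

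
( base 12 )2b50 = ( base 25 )840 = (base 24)8kc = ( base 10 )5100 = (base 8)11754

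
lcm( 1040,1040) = 1040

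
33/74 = 33/74= 0.45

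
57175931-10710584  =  46465347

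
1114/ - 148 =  - 557/74 = - 7.53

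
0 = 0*94836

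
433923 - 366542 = 67381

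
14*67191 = 940674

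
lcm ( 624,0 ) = 0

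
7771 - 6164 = 1607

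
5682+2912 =8594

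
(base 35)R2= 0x3b3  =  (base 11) 791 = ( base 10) 947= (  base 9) 1262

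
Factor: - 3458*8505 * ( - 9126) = 268398306540 =2^2  *3^8*5^1*7^2*13^3*19^1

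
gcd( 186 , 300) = 6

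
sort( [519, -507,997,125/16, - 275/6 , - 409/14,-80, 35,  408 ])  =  [ - 507, - 80, - 275/6, - 409/14,  125/16,  35,408, 519, 997] 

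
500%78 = 32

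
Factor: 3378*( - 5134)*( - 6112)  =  2^7*3^1*17^1*151^1 * 191^1*563^1  =  105998289024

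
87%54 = 33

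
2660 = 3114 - 454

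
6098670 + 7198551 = 13297221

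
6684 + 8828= 15512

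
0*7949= 0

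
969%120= 9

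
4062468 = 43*94476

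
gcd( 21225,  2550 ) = 75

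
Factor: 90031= 90031^1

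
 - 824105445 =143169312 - 967274757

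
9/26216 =9/26216 = 0.00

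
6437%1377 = 929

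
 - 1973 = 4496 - 6469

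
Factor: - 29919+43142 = 13223 = 7^1*1889^1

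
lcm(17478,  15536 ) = 139824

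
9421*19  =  178999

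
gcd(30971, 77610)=1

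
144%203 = 144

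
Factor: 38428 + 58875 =97303^1 = 97303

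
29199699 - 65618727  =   - 36419028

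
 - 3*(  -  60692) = 182076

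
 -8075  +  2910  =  -5165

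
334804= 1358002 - 1023198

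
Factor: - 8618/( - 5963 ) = 2^1*31^1*67^ ( - 1)  *  89^ ( - 1 )  *139^1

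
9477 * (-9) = -85293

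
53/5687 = 53/5687 = 0.01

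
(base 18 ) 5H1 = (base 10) 1927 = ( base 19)568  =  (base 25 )322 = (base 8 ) 3607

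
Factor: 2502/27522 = 11^(-1) = 1/11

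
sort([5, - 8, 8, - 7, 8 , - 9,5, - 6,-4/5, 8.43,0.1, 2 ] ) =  [ - 9, - 8,- 7,  -  6, - 4/5, 0.1, 2,5, 5, 8, 8, 8.43]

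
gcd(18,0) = 18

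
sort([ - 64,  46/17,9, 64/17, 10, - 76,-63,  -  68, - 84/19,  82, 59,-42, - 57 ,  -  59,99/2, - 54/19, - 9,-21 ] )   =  [ - 76,-68,-64 , - 63, - 59, - 57,-42,- 21, - 9,  -  84/19, - 54/19  ,  46/17 , 64/17, 9, 10, 99/2,  59,82]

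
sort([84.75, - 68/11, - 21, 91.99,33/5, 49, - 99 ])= [ - 99, - 21, - 68/11,33/5,49, 84.75,91.99]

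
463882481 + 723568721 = 1187451202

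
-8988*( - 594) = 5338872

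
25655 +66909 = 92564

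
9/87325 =9/87325  =  0.00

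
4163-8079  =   - 3916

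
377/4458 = 377/4458 = 0.08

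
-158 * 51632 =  - 8157856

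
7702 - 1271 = 6431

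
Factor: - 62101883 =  - 62101883^1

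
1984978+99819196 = 101804174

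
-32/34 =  - 16/17 = - 0.94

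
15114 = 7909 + 7205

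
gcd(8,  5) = 1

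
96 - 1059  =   - 963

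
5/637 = 5/637 =0.01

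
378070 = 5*75614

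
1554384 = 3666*424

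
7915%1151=1009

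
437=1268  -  831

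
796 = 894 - 98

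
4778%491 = 359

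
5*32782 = 163910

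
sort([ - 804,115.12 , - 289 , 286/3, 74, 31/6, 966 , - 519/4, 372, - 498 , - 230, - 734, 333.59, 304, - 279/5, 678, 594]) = [ - 804 , - 734, - 498 ,-289, - 230, - 519/4, - 279/5, 31/6, 74, 286/3,115.12 , 304, 333.59,372 , 594, 678,966 ] 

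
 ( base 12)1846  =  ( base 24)526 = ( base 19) 828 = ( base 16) b76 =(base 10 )2934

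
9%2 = 1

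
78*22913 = 1787214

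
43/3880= 43/3880  =  0.01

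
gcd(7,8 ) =1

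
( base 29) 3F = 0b1100110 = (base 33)33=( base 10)102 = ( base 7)204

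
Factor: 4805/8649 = 5/9 = 3^( - 2)*5^1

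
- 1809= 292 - 2101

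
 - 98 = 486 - 584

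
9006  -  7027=1979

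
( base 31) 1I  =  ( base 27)1m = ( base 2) 110001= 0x31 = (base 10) 49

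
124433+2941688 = 3066121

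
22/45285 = 22/45285 = 0.00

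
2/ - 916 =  -1/458 = - 0.00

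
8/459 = 8/459 = 0.02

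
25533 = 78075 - 52542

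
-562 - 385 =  - 947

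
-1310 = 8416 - 9726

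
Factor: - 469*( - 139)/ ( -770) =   -  9313/110 = - 2^(-1 )*5^( - 1 )* 11^(- 1 ) * 67^1*139^1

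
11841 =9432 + 2409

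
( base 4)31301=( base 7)2366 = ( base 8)1561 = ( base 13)52A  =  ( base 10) 881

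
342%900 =342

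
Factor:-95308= - 2^2* 23827^1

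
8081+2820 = 10901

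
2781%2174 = 607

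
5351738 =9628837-4277099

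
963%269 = 156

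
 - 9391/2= - 4696 + 1/2=- 4695.50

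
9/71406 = 1/7934 = 0.00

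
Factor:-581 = - 7^1 *83^1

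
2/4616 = 1/2308 = 0.00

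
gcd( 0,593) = 593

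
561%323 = 238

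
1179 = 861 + 318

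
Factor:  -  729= - 3^6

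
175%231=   175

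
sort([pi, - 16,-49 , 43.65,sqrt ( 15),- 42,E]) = [ - 49,-42, -16,E,pi, sqrt(15),43.65] 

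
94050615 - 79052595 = 14998020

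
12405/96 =4135/32 = 129.22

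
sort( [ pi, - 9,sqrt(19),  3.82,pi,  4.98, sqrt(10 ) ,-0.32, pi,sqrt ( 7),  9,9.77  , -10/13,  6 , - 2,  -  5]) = [ - 9, - 5 ,-2, - 10/13, - 0.32,sqrt ( 7),pi,pi,  pi,sqrt( 10), 3.82,sqrt( 19), 4.98,  6, 9, 9.77]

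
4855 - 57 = 4798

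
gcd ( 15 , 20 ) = 5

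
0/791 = 0  =  0.00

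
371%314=57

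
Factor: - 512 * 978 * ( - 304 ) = 2^14 * 3^1*19^1*163^1 = 152223744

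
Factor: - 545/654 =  - 2^( - 1) * 3^ ( - 1)* 5^1 = - 5/6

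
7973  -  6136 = 1837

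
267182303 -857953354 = - 590771051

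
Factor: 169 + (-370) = - 3^1*67^1  =  - 201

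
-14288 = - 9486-4802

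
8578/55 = 155 + 53/55 = 155.96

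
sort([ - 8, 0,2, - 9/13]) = [ - 8, - 9/13, 0 , 2]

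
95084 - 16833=78251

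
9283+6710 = 15993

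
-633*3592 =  - 2273736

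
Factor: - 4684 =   -  2^2*1171^1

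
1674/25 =1674/25 = 66.96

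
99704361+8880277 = 108584638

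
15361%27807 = 15361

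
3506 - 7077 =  - 3571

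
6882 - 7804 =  - 922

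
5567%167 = 56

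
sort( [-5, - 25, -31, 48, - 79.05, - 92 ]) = [ - 92,-79.05, - 31, - 25,-5, 48]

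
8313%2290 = 1443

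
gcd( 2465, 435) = 145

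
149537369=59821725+89715644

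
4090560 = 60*68176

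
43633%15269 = 13095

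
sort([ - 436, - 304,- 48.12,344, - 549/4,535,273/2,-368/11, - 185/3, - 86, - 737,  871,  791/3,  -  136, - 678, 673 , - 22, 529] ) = [ - 737 ,  -  678, - 436,  -  304, - 549/4  , - 136,-86, - 185/3 ,  -  48.12, -368/11, - 22,273/2,791/3,  344,529,  535,673, 871 ] 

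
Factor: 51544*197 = 10154168 = 2^3*17^1*197^1*379^1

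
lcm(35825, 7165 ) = 35825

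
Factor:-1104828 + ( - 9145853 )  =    -  10250681 = -  7^1*1464383^1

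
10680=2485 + 8195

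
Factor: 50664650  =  2^1*5^2*541^1 * 1873^1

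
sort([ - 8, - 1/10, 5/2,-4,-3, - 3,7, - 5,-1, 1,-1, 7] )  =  [  -  8,-5,  -  4 , -3, - 3, - 1, - 1, - 1/10, 1,5/2,  7 , 7 ]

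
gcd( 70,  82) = 2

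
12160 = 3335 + 8825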